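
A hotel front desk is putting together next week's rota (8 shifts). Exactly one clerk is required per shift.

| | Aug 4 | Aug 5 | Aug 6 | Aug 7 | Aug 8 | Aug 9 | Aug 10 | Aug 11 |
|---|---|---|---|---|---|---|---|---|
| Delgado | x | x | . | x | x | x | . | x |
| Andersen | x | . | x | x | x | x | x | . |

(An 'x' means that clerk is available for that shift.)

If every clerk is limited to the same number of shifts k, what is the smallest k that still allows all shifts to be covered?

4

With 2 clerks and 8 worker-slots to fill, someone must work at least ⌈8/2⌉ = 4 shifts, so k ≥ 4.
k = 4 works: Aug 4→Delgado, Aug 5→Delgado, Aug 6→Andersen, Aug 7→Delgado, Aug 8→Andersen, Aug 9→Andersen, Aug 10→Andersen, Aug 11→Delgado.
Loads: Delgado 4, Andersen 4 — all ≤ 4.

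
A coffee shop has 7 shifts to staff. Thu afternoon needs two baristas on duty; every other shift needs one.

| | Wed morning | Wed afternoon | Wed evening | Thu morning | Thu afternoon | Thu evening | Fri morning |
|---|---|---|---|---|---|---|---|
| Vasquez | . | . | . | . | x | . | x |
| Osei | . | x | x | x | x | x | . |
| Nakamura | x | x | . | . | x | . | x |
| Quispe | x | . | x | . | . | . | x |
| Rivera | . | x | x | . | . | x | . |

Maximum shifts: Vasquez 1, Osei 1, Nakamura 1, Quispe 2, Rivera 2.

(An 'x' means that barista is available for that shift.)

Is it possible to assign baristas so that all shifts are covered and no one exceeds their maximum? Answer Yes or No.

Total capacity is 1+1+1+2+2 = 7 but 8 worker-slots are needed — infeasible.

No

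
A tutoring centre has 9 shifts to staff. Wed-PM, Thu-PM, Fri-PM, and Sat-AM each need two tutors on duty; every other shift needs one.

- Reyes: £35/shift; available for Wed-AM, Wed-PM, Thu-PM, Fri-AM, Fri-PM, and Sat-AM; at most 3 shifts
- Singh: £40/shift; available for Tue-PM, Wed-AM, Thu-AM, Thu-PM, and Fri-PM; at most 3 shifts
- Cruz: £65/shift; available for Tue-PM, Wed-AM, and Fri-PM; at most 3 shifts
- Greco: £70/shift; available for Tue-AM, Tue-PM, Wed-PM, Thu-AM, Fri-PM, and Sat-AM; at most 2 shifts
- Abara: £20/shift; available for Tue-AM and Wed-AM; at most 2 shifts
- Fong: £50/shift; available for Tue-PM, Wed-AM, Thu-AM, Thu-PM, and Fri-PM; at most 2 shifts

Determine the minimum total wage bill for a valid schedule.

£570

Wed-PM can only be covered by Reyes and Greco, so that assignment is forced.
Fri-AM can only be covered by Reyes, so that assignment is forced.
Sat-AM can only be covered by Reyes and Greco, so that assignment is forced.
Picking the cheapest available tutor for each shift independently would cost £515, but that ignores the shift limits.
An optimal schedule: Tue-AM→Abara, Tue-PM→Singh, Wed-AM→Abara, Wed-PM→Reyes+Greco, Thu-AM→Singh, Thu-PM→Singh+Fong, Fri-AM→Reyes, Fri-PM→Fong+Cruz, Sat-AM→Reyes+Greco.
Total: 20 + 40 + 20 + 35 + 70 + 40 + 40 + 50 + 35 + 50 + 65 + 35 + 70 = £570.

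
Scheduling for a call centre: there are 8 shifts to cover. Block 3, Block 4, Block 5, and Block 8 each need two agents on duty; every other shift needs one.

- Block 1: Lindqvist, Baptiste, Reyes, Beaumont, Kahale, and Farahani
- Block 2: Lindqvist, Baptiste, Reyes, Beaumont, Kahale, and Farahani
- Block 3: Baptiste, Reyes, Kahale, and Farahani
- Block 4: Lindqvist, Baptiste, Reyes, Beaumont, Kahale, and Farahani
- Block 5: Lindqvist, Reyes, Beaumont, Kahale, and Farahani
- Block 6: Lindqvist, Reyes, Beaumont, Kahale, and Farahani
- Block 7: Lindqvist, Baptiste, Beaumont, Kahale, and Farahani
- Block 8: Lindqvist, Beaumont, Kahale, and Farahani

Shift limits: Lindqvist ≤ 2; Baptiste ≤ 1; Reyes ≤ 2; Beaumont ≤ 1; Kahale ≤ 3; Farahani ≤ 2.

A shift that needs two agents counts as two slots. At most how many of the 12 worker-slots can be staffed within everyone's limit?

Total capacity across all agents is 2+1+2+1+3+2 = 11, and 12 slots are needed, so at most 11 can be filled.
An assignment achieving 11: Block 1→Kahale, Block 2→Farahani, Block 3→Baptiste+Reyes, Block 4→Farahani, Block 5→Lindqvist+Reyes, Block 6→Kahale, Block 7→Kahale, Block 8→Lindqvist+Beaumont.
Loads: Lindqvist 2/2, Baptiste 1/1, Reyes 2/2, Beaumont 1/1, Kahale 3/3, Farahani 2/2.

11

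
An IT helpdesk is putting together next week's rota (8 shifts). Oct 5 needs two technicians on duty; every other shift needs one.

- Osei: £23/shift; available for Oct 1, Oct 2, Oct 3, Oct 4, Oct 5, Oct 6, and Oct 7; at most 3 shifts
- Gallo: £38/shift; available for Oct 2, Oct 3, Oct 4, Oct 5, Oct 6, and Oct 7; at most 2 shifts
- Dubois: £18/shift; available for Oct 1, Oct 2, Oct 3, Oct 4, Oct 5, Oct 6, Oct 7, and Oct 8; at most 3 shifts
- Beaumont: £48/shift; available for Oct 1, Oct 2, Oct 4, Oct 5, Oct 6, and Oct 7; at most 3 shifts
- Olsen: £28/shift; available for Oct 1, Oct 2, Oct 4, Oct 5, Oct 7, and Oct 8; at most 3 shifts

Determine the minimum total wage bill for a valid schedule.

Picking the cheapest available technician for each shift independently would cost £167, but that ignores the shift limits.
An optimal schedule: Oct 1→Dubois, Oct 2→Osei, Oct 3→Dubois, Oct 4→Olsen, Oct 5→Osei+Olsen, Oct 6→Osei, Oct 7→Olsen, Oct 8→Dubois.
Total: 18 + 23 + 18 + 28 + 23 + 28 + 23 + 28 + 18 = £207.

£207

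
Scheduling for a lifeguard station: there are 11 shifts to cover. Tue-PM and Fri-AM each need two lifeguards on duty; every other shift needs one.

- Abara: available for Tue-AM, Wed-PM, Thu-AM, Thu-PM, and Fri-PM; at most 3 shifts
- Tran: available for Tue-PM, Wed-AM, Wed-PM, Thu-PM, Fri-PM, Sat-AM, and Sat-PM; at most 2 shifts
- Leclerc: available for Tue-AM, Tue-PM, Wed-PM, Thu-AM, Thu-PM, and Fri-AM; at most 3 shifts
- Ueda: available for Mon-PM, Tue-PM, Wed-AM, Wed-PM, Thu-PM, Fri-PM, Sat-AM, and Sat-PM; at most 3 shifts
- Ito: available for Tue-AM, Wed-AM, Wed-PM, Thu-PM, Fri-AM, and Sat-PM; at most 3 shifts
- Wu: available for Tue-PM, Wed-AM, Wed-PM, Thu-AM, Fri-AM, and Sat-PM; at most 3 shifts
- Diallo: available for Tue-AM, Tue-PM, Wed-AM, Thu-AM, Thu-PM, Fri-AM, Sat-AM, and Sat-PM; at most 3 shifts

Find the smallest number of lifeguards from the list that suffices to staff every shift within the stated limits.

5

13 slots to fill and no one can take more than 3, so at least ⌈13/3⌉ = 5 lifeguards are needed.
Abara, Tran, Leclerc, Ueda, and Ito alone can cover everything: Mon-PM→Ueda, Tue-AM→Abara, Tue-PM→Tran+Leclerc, Wed-AM→Ueda, Wed-PM→Leclerc, Thu-AM→Abara, Thu-PM→Ito, Fri-AM→Leclerc+Ito, Fri-PM→Abara, Sat-AM→Tran, Sat-PM→Ueda.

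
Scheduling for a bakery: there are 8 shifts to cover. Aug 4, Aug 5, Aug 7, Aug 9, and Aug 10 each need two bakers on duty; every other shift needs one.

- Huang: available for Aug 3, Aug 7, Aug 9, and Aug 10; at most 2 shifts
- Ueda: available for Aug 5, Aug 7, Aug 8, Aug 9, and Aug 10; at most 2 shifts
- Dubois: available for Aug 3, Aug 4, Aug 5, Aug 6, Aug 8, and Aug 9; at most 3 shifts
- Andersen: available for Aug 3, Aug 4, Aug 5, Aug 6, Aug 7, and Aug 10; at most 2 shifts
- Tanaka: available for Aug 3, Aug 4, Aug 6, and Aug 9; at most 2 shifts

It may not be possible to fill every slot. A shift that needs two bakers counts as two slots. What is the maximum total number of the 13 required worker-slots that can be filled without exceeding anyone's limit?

Total capacity across all bakers is 2+2+3+2+2 = 11, and 13 slots are needed, so at most 11 can be filled.
An assignment achieving 11: Aug 3→Tanaka, Aug 4→Dubois+Andersen, Aug 5→Ueda+Dubois, Aug 6→Dubois, Aug 7→Huang+Andersen, Aug 8→Ueda, Aug 9→Tanaka, Aug 10→Huang.
Loads: Huang 2/2, Ueda 2/2, Dubois 3/3, Andersen 2/2, Tanaka 2/2.

11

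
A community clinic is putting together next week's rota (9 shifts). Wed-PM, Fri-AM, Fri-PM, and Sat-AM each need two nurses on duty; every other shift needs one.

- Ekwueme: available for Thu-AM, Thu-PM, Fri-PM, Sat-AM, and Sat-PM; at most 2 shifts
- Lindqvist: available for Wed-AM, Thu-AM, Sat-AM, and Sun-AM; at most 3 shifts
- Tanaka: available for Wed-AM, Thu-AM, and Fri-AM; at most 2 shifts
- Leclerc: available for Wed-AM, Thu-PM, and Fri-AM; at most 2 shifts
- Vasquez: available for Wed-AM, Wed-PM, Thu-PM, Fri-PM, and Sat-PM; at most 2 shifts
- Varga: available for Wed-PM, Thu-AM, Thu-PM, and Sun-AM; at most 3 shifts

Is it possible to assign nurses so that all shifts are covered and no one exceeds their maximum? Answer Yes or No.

No

Total capacity is 14 and 13 slots are needed, so capacity alone doesn't rule it out.
Shifts {Wed-PM, Fri-PM, Sat-AM, Sat-PM} need 7 worker-slots in total, but the nurses available for any of those shifts (Ekwueme, Lindqvist, Vasquez, and Varga) can supply at most 6 among them. So no valid schedule exists.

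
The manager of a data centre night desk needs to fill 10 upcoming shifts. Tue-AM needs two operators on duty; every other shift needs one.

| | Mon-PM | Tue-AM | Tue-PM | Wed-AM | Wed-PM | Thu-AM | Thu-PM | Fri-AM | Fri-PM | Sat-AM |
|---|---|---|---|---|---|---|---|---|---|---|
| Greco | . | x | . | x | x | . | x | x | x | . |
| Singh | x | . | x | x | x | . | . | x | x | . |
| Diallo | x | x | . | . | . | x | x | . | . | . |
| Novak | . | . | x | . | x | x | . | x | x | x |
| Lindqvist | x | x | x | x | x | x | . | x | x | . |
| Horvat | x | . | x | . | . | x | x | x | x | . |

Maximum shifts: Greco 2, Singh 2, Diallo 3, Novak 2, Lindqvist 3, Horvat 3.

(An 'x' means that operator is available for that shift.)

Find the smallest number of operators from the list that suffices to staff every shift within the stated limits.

4

11 slots to fill and no one can take more than 3, so at least ⌈11/3⌉ = 4 operators are needed.
Diallo, Novak, Lindqvist, and Horvat alone can cover everything: Mon-PM→Diallo, Tue-AM→Diallo+Lindqvist, Tue-PM→Lindqvist, Wed-AM→Lindqvist, Wed-PM→Novak, Thu-AM→Horvat, Thu-PM→Diallo, Fri-AM→Horvat, Fri-PM→Horvat, Sat-AM→Novak.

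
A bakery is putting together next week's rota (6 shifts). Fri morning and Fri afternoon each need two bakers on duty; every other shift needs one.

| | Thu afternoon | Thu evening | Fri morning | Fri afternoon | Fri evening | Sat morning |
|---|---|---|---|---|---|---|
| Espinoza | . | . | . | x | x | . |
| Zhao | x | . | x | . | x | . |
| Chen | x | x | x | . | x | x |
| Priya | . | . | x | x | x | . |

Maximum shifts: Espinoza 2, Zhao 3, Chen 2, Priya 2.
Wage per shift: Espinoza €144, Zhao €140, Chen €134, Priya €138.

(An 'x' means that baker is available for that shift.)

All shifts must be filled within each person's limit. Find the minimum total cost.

Thu evening can only be covered by Chen, so that assignment is forced.
Fri afternoon can only be covered by Espinoza and Priya, so that assignment is forced.
Sat morning can only be covered by Chen, so that assignment is forced.
Picking the cheapest available baker for each shift independently would cost €1090, but that ignores the shift limits.
An optimal schedule: Thu afternoon→Zhao, Thu evening→Chen, Fri morning→Priya+Zhao, Fri afternoon→Priya+Espinoza, Fri evening→Zhao, Sat morning→Chen.
Total: 140 + 134 + 138 + 140 + 138 + 144 + 140 + 134 = €1108.

€1108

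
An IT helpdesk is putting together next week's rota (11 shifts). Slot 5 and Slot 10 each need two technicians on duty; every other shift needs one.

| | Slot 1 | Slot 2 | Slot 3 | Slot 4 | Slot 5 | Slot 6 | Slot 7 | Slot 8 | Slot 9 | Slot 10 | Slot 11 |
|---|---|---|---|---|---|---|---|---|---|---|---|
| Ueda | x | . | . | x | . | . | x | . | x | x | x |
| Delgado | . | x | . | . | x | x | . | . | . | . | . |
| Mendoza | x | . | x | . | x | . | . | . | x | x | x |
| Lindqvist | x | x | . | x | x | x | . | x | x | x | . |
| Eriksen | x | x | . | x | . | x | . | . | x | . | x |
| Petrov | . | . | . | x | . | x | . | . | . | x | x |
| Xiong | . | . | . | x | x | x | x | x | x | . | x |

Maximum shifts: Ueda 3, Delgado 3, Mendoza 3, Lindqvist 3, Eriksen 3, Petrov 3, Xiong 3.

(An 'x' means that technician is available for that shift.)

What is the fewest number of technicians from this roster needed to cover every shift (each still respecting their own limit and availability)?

5

13 slots to fill and no one can take more than 3, so at least ⌈13/3⌉ = 5 technicians are needed.
Ueda, Delgado, Mendoza, Lindqvist, and Eriksen alone can cover everything: Slot 1→Lindqvist, Slot 2→Delgado, Slot 3→Mendoza, Slot 4→Ueda, Slot 5→Delgado+Mendoza, Slot 6→Delgado, Slot 7→Ueda, Slot 8→Lindqvist, Slot 9→Lindqvist, Slot 10→Ueda+Mendoza, Slot 11→Eriksen.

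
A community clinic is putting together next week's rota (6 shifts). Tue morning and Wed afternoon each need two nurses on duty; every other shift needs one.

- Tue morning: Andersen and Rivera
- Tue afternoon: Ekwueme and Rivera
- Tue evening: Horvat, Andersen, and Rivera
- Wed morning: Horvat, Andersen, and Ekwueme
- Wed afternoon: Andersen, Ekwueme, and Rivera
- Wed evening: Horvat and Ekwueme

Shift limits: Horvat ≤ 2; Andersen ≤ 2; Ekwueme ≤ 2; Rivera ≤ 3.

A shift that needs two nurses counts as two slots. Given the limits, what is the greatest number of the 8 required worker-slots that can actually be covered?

8

Total capacity across all nurses is 2+2+2+3 = 9, and 8 slots are needed, so at most 8 can be filled.
An assignment achieving 8: Tue morning→Andersen+Rivera, Tue afternoon→Ekwueme, Tue evening→Horvat, Wed morning→Andersen, Wed afternoon→Ekwueme+Rivera, Wed evening→Horvat.
Loads: Horvat 2/2, Andersen 2/2, Ekwueme 2/2, Rivera 2/3.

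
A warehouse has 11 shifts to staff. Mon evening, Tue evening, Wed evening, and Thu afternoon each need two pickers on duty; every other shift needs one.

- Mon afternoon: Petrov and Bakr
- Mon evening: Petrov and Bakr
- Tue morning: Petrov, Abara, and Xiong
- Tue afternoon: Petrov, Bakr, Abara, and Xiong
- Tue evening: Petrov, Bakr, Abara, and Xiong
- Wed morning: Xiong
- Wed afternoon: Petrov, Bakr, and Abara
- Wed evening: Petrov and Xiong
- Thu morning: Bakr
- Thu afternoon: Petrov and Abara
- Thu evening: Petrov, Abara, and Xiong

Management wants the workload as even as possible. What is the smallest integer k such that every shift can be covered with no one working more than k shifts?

With 4 pickers and 15 worker-slots to fill, someone must work at least ⌈15/4⌉ = 4 shifts, so k ≥ 4.
k = 4 works: Mon afternoon→Petrov, Mon evening→Petrov+Bakr, Tue morning→Abara, Tue afternoon→Bakr, Tue evening→Abara+Xiong, Wed morning→Xiong, Wed afternoon→Bakr, Wed evening→Petrov+Xiong, Thu morning→Bakr, Thu afternoon→Petrov+Abara, Thu evening→Abara.
Loads: Petrov 4, Bakr 4, Abara 4, Xiong 3 — all ≤ 4.

4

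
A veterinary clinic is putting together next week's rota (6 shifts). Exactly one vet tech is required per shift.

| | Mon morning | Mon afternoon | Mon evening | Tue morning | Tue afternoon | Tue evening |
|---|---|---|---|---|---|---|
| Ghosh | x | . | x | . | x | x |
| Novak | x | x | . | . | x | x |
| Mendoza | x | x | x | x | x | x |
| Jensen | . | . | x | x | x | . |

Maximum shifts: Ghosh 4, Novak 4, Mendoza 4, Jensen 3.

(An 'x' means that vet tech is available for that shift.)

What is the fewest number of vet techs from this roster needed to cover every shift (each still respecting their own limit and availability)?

6 slots to fill and no one can take more than 4, so at least ⌈6/4⌉ = 2 vet techs are needed.
Ghosh and Mendoza alone can cover everything: Mon morning→Ghosh, Mon afternoon→Mendoza, Mon evening→Ghosh, Tue morning→Mendoza, Tue afternoon→Ghosh, Tue evening→Ghosh.

2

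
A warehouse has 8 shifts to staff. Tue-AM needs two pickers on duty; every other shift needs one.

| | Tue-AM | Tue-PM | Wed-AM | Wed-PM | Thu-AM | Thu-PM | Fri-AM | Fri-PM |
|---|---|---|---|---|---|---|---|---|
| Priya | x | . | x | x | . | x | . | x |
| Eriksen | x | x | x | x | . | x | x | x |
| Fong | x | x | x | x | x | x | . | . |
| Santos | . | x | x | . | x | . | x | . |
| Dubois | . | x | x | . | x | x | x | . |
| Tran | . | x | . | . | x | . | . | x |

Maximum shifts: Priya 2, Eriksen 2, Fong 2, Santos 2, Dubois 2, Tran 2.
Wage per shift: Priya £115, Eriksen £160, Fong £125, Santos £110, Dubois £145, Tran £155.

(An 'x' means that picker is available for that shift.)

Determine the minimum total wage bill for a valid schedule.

Picking the cheapest available picker for each shift independently would cost £1025, but that ignores the shift limits.
An optimal schedule: Tue-AM→Priya+Fong, Tue-PM→Dubois, Wed-AM→Dubois, Wed-PM→Priya, Thu-AM→Santos, Thu-PM→Fong, Fri-AM→Santos, Fri-PM→Tran.
Total: 115 + 125 + 145 + 145 + 115 + 110 + 125 + 110 + 155 = £1145.

£1145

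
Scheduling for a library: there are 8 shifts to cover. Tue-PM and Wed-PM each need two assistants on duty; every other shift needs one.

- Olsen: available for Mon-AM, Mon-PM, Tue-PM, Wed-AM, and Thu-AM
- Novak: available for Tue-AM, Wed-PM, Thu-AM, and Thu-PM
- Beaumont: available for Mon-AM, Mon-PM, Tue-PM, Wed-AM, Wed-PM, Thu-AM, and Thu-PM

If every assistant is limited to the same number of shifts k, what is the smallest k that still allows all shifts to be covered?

4

With 3 assistants and 10 worker-slots to fill, someone must work at least ⌈10/3⌉ = 4 shifts, so k ≥ 4.
k = 4 works: Mon-AM→Olsen, Mon-PM→Olsen, Tue-AM→Novak, Tue-PM→Olsen+Beaumont, Wed-AM→Olsen, Wed-PM→Novak+Beaumont, Thu-AM→Novak, Thu-PM→Novak.
Loads: Olsen 4, Novak 4, Beaumont 2 — all ≤ 4.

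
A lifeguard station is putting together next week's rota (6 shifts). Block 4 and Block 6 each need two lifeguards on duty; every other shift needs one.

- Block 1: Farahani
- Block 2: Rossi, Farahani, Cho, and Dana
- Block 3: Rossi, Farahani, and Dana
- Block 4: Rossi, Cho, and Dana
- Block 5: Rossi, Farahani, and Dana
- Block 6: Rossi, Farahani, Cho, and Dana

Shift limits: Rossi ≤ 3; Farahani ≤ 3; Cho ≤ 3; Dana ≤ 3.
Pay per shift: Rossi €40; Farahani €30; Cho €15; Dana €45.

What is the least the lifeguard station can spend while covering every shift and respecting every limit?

Block 1 can only be covered by Farahani, so that assignment is forced.
Picking the cheapest available lifeguard for each shift independently would cost €205, but that ignores the shift limits.
An optimal schedule: Block 1→Farahani, Block 2→Cho, Block 3→Farahani, Block 4→Cho+Rossi, Block 5→Farahani, Block 6→Cho+Rossi.
Total: 30 + 15 + 30 + 15 + 40 + 30 + 15 + 40 = €215.

€215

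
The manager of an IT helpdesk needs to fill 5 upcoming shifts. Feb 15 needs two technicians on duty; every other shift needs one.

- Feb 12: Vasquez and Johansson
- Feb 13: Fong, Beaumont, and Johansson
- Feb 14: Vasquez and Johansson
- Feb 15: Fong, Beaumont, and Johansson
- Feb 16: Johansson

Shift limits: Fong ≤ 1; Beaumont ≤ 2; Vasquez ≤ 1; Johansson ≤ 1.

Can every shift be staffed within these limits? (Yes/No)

No

Shifts {Feb 12, Feb 14, Feb 16} need 3 worker-slots in total, but the technicians available for any of those shifts (Vasquez and Johansson) can supply at most 2 among them. So no valid schedule exists.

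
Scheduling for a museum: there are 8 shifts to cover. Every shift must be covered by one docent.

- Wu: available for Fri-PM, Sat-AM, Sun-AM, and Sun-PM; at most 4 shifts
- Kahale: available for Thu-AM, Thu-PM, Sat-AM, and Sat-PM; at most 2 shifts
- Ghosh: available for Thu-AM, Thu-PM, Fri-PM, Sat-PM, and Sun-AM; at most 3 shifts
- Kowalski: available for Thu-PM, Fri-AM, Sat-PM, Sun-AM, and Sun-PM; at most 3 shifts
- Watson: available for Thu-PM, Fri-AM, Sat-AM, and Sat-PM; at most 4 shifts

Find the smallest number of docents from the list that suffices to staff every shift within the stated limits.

8 slots to fill and no one can take more than 4, so at least ⌈8/4⌉ = 2 docents are needed.
No set of 2 docents can cover every shift (each such set leaves at least one shift with no one available or exceeds a cap).
Wu, Kahale, and Kowalski alone can cover everything: Thu-AM→Kahale, Thu-PM→Kahale, Fri-AM→Kowalski, Fri-PM→Wu, Sat-AM→Wu, Sat-PM→Kowalski, Sun-AM→Wu, Sun-PM→Wu.

3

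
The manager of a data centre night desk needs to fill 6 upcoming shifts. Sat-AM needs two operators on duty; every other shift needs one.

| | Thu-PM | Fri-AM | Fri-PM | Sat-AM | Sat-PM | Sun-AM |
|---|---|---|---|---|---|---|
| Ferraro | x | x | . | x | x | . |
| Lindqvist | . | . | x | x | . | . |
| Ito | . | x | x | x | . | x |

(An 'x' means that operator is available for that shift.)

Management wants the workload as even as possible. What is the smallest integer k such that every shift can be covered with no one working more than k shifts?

With 3 operators and 7 worker-slots to fill, someone must work at least ⌈7/3⌉ = 3 shifts, so k ≥ 3.
k = 3 works: Thu-PM→Ferraro, Fri-AM→Ferraro, Fri-PM→Lindqvist, Sat-AM→Lindqvist+Ito, Sat-PM→Ferraro, Sun-AM→Ito.
Loads: Ferraro 3, Lindqvist 2, Ito 2 — all ≤ 3.

3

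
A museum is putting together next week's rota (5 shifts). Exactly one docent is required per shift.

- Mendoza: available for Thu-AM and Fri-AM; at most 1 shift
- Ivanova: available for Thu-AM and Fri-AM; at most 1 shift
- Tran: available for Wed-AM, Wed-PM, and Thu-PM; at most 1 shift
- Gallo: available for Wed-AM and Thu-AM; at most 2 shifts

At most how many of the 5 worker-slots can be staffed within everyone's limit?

4

Total capacity across all docents is 1+1+1+2 = 5, and 5 slots are needed, so at most 5 can be filled.
Shifts {Wed-PM, Thu-PM} need 2 slots but only Tran are available for them, supplying at most 1 — so at least 1 slot must go unfilled.
An assignment achieving 4: Wed-AM→Gallo, Wed-PM→Tran, Thu-AM→Ivanova, Fri-AM→Mendoza.
Loads: Mendoza 1/1, Ivanova 1/1, Tran 1/1, Gallo 1/2.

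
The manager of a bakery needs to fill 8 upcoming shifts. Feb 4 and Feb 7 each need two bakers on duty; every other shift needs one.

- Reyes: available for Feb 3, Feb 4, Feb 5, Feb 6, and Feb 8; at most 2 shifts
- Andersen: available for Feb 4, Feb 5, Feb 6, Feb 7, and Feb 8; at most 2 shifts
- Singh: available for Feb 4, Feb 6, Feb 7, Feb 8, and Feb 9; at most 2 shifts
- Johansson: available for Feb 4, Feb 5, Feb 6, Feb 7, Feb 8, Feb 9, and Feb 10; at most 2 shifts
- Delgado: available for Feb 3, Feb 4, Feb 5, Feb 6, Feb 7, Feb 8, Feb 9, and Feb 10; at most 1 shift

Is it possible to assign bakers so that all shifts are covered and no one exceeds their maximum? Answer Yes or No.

Total capacity is 2+2+2+2+1 = 9 but 10 worker-slots are needed — infeasible.

No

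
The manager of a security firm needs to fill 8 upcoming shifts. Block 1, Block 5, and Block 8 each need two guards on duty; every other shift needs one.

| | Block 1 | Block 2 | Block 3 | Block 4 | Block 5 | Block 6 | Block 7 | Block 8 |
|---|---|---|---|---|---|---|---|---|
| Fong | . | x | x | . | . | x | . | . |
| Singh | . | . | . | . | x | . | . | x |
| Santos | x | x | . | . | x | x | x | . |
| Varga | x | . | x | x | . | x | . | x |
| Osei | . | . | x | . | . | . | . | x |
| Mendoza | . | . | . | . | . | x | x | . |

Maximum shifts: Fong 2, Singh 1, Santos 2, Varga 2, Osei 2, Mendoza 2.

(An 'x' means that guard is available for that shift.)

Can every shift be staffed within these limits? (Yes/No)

No

Total capacity is 11 and 11 slots are needed, so capacity alone doesn't rule it out.
Shifts {Block 1, Block 4, Block 5, Block 8} need 7 worker-slots in total, but the guards available for any of those shifts (Singh, Santos, Varga, and Osei) can supply at most 6 among them. So no valid schedule exists.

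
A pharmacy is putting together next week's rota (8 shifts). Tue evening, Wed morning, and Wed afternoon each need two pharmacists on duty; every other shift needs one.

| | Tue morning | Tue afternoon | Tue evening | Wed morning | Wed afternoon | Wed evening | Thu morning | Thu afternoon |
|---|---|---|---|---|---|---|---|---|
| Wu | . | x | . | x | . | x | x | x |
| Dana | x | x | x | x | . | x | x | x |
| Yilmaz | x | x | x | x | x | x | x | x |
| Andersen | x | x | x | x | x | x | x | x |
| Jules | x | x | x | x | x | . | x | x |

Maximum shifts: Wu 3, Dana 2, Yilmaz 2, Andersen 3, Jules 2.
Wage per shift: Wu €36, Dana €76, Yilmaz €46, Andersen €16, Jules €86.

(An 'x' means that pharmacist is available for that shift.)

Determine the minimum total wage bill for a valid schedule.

€486

Picking the cheapest available pharmacist for each shift independently would cost €256, but that ignores the shift limits.
An optimal schedule: Tue morning→Dana, Tue afternoon→Wu, Tue evening→Yilmaz+Andersen, Wed morning→Andersen+Jules, Wed afternoon→Yilmaz+Andersen, Wed evening→Wu, Thu morning→Wu, Thu afternoon→Dana.
Total: 76 + 36 + 46 + 16 + 16 + 86 + 46 + 16 + 36 + 36 + 76 = €486.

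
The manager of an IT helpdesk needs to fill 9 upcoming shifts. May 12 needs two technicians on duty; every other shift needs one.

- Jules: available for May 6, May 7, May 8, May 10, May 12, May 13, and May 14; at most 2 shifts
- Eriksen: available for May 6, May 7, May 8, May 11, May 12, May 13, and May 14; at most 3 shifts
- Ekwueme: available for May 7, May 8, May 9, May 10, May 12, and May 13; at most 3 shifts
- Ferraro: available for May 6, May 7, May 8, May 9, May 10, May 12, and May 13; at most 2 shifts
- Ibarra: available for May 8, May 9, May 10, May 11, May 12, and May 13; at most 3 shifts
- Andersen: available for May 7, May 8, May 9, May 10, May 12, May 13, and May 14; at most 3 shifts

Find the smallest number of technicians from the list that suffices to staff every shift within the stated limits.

10 slots to fill and no one can take more than 3, so at least ⌈10/3⌉ = 4 technicians are needed.
Jules, Eriksen, Ekwueme, and Ferraro alone can cover everything: May 6→Jules, May 7→Eriksen, May 8→Eriksen, May 9→Ekwueme, May 10→Ekwueme, May 11→Eriksen, May 12→Ekwueme+Ferraro, May 13→Ferraro, May 14→Jules.

4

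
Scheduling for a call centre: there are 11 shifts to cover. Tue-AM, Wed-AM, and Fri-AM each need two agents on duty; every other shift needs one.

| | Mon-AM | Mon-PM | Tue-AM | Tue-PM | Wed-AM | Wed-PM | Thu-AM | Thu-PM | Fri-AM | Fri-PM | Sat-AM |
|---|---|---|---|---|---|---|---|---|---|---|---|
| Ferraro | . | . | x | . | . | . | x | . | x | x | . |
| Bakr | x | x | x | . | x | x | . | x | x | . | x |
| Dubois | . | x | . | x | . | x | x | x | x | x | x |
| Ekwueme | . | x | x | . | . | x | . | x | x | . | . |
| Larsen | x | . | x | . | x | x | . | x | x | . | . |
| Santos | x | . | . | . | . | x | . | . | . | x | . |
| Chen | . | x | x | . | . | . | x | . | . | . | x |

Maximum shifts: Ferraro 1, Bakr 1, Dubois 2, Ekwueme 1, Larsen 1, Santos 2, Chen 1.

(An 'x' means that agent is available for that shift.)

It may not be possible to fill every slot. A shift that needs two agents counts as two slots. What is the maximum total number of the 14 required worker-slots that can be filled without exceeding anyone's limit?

9

Total capacity across all agents is 1+1+2+1+1+2+1 = 9, and 14 slots are needed, so at most 9 can be filled.
An assignment achieving 9: Mon-AM→Santos, Mon-PM→Ekwueme, Tue-PM→Dubois, Wed-AM→Bakr+Larsen, Wed-PM→Santos, Thu-AM→Ferraro, Fri-PM→Dubois, Sat-AM→Chen.
Loads: Ferraro 1/1, Bakr 1/1, Dubois 2/2, Ekwueme 1/1, Larsen 1/1, Santos 2/2, Chen 1/1.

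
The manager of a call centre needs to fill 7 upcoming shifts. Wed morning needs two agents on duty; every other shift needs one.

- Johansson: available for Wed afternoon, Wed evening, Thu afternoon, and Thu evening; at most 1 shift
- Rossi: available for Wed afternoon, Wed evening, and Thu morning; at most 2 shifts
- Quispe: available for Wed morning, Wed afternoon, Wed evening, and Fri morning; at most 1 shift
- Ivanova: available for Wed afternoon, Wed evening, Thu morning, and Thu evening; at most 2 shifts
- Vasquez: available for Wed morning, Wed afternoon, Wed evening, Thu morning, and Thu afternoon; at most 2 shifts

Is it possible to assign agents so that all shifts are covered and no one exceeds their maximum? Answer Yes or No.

No

Total capacity is 8 and 8 slots are needed, so capacity alone doesn't rule it out.
Shifts {Wed morning, Fri morning} need 3 worker-slots in total, but the agents available for any of those shifts (Quispe and Vasquez) can supply at most 2 among them. So no valid schedule exists.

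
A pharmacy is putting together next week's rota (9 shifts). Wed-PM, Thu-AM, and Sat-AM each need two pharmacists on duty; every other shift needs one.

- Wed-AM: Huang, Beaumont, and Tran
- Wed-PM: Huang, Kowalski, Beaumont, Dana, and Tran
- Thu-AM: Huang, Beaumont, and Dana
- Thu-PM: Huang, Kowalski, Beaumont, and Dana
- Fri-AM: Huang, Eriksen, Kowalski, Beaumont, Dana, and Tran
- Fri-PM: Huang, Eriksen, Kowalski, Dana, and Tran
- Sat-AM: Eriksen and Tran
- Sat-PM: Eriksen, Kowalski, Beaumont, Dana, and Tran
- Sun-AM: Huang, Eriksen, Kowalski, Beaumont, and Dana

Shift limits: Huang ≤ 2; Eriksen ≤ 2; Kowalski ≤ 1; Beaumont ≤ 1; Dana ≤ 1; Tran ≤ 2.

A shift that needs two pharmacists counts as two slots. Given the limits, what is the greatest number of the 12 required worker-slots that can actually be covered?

9

Total capacity across all pharmacists is 2+2+1+1+1+2 = 9, and 12 slots are needed, so at most 9 can be filled.
An assignment achieving 9: Wed-AM→Huang, Wed-PM→Dana+Tran, Thu-AM→Huang+Beaumont, Thu-PM→Kowalski, Fri-PM→Eriksen, Sat-AM→Eriksen+Tran.
Loads: Huang 2/2, Eriksen 2/2, Kowalski 1/1, Beaumont 1/1, Dana 1/1, Tran 2/2.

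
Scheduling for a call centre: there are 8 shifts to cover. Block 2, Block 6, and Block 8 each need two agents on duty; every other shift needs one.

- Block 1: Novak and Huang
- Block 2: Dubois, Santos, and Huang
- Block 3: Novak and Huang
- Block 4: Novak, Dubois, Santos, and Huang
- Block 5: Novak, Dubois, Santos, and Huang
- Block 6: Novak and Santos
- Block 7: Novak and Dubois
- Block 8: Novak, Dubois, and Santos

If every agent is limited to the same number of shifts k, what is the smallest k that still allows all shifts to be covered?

With 4 agents and 11 worker-slots to fill, someone must work at least ⌈11/4⌉ = 3 shifts, so k ≥ 3.
k = 3 works: Block 1→Novak, Block 2→Dubois+Santos, Block 3→Novak, Block 4→Huang, Block 5→Huang, Block 6→Novak+Santos, Block 7→Dubois, Block 8→Dubois+Santos.
Loads: Novak 3, Dubois 3, Santos 3, Huang 2 — all ≤ 3.

3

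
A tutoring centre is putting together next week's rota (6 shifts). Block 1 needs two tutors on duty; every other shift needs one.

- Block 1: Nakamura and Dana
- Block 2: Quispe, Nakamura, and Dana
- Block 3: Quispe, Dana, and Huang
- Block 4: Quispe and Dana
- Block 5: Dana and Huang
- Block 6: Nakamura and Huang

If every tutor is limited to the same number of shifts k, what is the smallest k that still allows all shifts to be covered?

2

With 4 tutors and 7 worker-slots to fill, someone must work at least ⌈7/4⌉ = 2 shifts, so k ≥ 2.
k = 2 works: Block 1→Nakamura+Dana, Block 2→Quispe, Block 3→Huang, Block 4→Quispe, Block 5→Dana, Block 6→Nakamura.
Loads: Quispe 2, Nakamura 2, Dana 2, Huang 1 — all ≤ 2.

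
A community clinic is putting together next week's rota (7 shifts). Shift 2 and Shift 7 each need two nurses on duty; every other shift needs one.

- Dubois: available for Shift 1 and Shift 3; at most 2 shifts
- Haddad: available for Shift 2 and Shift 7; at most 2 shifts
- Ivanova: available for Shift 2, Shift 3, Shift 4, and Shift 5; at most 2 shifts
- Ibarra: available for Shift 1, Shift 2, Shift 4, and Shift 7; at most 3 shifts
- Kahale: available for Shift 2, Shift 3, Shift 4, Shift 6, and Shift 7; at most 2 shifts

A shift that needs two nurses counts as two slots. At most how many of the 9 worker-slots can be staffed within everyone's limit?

Total capacity across all nurses is 2+2+2+3+2 = 11, and 9 slots are needed, so at most 9 can be filled.
An assignment achieving 9: Shift 1→Dubois, Shift 2→Haddad+Ibarra, Shift 3→Dubois, Shift 4→Ivanova, Shift 5→Ivanova, Shift 6→Kahale, Shift 7→Haddad+Ibarra.
Loads: Dubois 2/2, Haddad 2/2, Ivanova 2/2, Ibarra 2/3, Kahale 1/2.

9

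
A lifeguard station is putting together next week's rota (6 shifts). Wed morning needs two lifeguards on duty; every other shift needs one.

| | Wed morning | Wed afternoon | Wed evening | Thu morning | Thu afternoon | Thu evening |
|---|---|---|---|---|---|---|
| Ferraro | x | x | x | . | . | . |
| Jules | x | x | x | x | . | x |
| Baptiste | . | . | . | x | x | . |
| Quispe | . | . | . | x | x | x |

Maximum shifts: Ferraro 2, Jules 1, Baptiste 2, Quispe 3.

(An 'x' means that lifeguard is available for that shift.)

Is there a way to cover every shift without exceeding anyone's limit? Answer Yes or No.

No

Total capacity is 8 and 7 slots are needed, so capacity alone doesn't rule it out.
Shifts {Wed morning, Wed afternoon, Wed evening} need 4 worker-slots in total, but the lifeguards available for any of those shifts (Ferraro and Jules) can supply at most 3 among them. So no valid schedule exists.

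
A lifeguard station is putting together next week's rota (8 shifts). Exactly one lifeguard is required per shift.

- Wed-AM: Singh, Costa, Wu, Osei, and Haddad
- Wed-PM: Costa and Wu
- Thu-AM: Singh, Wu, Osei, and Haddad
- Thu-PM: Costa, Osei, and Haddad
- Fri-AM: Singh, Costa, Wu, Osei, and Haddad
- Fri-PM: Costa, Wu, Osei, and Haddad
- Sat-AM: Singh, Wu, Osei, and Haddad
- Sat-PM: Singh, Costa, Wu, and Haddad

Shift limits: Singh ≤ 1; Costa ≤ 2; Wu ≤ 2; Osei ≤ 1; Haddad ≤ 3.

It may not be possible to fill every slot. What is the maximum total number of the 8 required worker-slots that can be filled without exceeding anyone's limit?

Total capacity across all lifeguards is 1+2+2+1+3 = 9, and 8 slots are needed, so at most 8 can be filled.
An assignment achieving 8: Wed-AM→Osei, Wed-PM→Costa, Thu-AM→Singh, Thu-PM→Costa, Fri-AM→Haddad, Fri-PM→Wu, Sat-AM→Wu, Sat-PM→Haddad.
Loads: Singh 1/1, Costa 2/2, Wu 2/2, Osei 1/1, Haddad 2/3.

8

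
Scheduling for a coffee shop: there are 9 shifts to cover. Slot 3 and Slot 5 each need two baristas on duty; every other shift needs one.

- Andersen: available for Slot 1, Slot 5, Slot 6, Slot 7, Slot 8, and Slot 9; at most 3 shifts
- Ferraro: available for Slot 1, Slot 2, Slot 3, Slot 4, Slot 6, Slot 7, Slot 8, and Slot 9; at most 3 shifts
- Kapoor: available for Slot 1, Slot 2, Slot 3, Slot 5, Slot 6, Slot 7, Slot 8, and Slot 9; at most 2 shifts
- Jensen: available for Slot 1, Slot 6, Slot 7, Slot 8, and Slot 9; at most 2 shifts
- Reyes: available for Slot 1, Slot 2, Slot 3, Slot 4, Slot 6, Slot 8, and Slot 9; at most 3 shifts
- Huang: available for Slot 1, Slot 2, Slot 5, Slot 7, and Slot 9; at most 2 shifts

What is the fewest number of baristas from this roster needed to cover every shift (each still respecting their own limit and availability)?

4

11 slots to fill and no one can take more than 3, so at least ⌈11/3⌉ = 4 baristas are needed.
Andersen, Ferraro, Kapoor, and Reyes alone can cover everything: Slot 1→Andersen, Slot 2→Ferraro, Slot 3→Ferraro+Kapoor, Slot 4→Ferraro, Slot 5→Andersen+Kapoor, Slot 6→Reyes, Slot 7→Andersen, Slot 8→Reyes, Slot 9→Reyes.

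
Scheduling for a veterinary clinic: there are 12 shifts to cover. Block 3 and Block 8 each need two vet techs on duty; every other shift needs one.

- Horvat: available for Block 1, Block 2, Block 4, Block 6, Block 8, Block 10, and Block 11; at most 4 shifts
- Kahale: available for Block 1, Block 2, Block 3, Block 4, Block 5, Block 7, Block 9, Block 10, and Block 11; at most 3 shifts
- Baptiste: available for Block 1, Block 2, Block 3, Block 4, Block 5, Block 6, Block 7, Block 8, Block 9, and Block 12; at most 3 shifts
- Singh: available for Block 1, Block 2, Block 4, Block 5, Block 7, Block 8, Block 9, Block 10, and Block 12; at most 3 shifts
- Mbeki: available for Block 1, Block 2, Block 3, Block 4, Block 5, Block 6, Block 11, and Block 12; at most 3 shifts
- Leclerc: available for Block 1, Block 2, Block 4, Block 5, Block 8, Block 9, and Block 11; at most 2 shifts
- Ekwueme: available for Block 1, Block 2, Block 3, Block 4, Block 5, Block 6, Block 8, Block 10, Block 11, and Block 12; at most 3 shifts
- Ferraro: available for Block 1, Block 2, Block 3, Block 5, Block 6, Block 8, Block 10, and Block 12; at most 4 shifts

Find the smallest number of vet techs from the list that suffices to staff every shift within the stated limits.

4

14 slots to fill and no one can take more than 4, so at least ⌈14/4⌉ = 4 vet techs are needed.
Horvat, Kahale, Baptiste, and Ferraro alone can cover everything: Block 1→Ferraro, Block 2→Ferraro, Block 3→Kahale+Baptiste, Block 4→Horvat, Block 5→Baptiste, Block 6→Horvat, Block 7→Kahale, Block 8→Horvat+Ferraro, Block 9→Kahale, Block 10→Ferraro, Block 11→Horvat, Block 12→Baptiste.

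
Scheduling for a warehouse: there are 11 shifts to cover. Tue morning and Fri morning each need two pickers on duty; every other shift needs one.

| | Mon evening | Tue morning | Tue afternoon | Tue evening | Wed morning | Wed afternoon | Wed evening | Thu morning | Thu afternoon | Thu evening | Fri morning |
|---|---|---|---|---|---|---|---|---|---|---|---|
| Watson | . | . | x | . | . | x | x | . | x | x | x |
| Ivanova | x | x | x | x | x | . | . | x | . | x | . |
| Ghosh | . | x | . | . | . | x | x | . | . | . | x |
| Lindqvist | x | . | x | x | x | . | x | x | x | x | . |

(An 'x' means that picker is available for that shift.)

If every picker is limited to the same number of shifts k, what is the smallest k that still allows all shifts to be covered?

With 4 pickers and 13 worker-slots to fill, someone must work at least ⌈13/4⌉ = 4 shifts, so k ≥ 4.
k = 4 works: Mon evening→Ivanova, Tue morning→Ivanova+Ghosh, Tue afternoon→Watson, Tue evening→Ivanova, Wed morning→Ivanova, Wed afternoon→Watson, Wed evening→Ghosh, Thu morning→Lindqvist, Thu afternoon→Watson, Thu evening→Lindqvist, Fri morning→Watson+Ghosh.
Loads: Watson 4, Ivanova 4, Ghosh 3, Lindqvist 2 — all ≤ 4.

4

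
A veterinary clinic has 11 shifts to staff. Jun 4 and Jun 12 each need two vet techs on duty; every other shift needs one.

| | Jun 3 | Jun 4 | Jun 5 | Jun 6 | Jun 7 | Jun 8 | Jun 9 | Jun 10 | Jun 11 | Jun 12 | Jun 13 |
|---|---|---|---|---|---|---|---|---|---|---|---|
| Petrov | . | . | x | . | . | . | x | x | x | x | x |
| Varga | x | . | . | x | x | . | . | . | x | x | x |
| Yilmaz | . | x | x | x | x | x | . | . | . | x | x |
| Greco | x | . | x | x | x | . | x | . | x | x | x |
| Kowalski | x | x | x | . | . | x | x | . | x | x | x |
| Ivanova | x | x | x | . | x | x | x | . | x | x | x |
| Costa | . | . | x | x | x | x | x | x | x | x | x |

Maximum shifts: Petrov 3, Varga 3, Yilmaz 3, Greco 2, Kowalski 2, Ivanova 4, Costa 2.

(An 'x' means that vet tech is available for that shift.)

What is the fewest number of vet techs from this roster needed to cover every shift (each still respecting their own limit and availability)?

4

13 slots to fill and no one can take more than 4, so at least ⌈13/4⌉ = 4 vet techs are needed.
Petrov, Varga, Yilmaz, and Ivanova alone can cover everything: Jun 3→Varga, Jun 4→Yilmaz+Ivanova, Jun 5→Petrov, Jun 6→Varga, Jun 7→Varga, Jun 8→Yilmaz, Jun 9→Petrov, Jun 10→Petrov, Jun 11→Ivanova, Jun 12→Yilmaz+Ivanova, Jun 13→Ivanova.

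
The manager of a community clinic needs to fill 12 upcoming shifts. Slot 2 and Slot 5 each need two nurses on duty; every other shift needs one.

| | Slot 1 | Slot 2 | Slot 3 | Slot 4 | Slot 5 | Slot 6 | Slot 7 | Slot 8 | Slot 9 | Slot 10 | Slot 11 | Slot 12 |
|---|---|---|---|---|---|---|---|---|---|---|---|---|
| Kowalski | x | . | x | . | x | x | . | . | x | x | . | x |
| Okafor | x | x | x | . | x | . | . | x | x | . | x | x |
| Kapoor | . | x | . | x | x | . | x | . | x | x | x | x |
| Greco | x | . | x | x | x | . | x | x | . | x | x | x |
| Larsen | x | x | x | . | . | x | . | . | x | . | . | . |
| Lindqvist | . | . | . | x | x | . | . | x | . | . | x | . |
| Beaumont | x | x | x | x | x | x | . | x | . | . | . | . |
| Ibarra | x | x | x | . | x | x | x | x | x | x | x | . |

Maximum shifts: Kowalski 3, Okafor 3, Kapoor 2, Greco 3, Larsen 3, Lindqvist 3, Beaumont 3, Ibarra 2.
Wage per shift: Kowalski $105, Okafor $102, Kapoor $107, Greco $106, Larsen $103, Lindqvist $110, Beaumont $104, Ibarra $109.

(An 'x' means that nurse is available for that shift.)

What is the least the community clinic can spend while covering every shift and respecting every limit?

Picking the cheapest available nurse for each shift independently would cost $1441, but that ignores the shift limits.
An optimal schedule: Slot 1→Larsen, Slot 2→Larsen+Beaumont, Slot 3→Kowalski, Slot 4→Beaumont, Slot 5→Beaumont+Kowalski, Slot 6→Larsen, Slot 7→Greco, Slot 8→Okafor, Slot 9→Okafor, Slot 10→Kowalski, Slot 11→Greco, Slot 12→Okafor.
Total: 103 + 103 + 104 + 105 + 104 + 104 + 105 + 103 + 106 + 102 + 102 + 105 + 106 + 102 = $1454.

$1454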